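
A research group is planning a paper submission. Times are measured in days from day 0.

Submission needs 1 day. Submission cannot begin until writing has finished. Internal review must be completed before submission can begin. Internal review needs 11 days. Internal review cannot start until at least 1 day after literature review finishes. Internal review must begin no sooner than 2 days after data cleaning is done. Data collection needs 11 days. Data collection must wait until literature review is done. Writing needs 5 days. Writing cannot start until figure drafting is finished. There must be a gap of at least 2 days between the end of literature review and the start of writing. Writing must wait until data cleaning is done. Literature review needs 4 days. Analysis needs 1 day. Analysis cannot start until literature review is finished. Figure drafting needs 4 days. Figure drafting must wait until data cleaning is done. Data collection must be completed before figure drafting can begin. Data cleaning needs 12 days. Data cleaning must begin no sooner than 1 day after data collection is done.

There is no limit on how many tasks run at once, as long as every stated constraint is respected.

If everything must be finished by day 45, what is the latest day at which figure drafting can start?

To finish by day 45, submission (duration 1) must start no later than day 44.
Writing feeds into submission (must start by day 44); so writing must finish by day 44 and therefore start by day 39.
Figure drafting feeds into writing (must start by day 39); so figure drafting must finish by day 39 and therefore start by day 35.

35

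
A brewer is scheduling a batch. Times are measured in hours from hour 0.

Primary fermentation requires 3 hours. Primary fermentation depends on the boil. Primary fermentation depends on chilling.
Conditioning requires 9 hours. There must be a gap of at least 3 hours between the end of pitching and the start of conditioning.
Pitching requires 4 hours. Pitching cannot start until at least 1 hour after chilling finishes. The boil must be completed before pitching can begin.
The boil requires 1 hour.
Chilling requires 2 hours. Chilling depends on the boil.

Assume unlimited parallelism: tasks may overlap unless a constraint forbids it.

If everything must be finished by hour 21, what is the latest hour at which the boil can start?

1

Nothing follows conditioning; the deadline of hour 21 is its only limit. It must start by 21 − 9 = hour 12.
Since conditioning (must start by hour 12, minus 3-hour gap → hour 9) depends on it, pitching must finish by hour 9. Backing off its 4-hour duration gives a latest start of hour 5.
Primary fermentation has no dependents, so it just needs to finish by hour 21. Starting by 21 − 3 = hour 18 achieves that.
Chilling must finish in time for pitching (must start by hour 5, minus 1-hour gap → hour 4); primary fermentation (must start by hour 18). The tightest is hour 4, so chilling must start by 4 − 2 = hour 2.
For the boil: chilling (must start by hour 2); pitching (must start by hour 5); primary fermentation (must start by hour 18). The most restrictive is hour 2; with a 1-hour duration, the boil must start by hour 1.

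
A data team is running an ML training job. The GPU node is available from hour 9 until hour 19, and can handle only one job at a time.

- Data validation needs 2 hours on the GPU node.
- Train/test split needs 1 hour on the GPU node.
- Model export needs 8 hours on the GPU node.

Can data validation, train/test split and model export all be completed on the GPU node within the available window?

No

The GPU node window is 19 − 9 = 10 hours.
Running back to back, the jobs need 2 + 1 + 8 = 11 hours on the GPU node.
Since 11 > 10, they cannot all fit.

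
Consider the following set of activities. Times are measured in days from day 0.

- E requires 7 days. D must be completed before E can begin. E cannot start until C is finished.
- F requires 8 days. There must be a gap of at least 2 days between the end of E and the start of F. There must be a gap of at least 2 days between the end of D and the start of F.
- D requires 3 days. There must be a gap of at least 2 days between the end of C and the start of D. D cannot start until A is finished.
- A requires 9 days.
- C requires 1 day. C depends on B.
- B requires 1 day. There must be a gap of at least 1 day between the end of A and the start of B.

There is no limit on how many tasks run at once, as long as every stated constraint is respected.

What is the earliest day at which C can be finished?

12

A can start immediately at day 0; it finishes at day 9.
B waits on A (finishes day 9, plus 1-day gap → day 10), so it starts at day 10 and finishes at 10 + 1 = day 11.
C waits on B (finishes day 11), so it starts at day 11 and finishes at 11 + 1 = day 12.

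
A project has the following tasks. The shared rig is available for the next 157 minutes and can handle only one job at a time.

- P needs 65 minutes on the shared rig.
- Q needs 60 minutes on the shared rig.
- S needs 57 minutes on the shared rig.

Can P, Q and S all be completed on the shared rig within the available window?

Running back to back, the jobs need 65 + 60 + 57 = 182 minutes on the shared rig.
Since 182 > 157, they cannot all fit.

No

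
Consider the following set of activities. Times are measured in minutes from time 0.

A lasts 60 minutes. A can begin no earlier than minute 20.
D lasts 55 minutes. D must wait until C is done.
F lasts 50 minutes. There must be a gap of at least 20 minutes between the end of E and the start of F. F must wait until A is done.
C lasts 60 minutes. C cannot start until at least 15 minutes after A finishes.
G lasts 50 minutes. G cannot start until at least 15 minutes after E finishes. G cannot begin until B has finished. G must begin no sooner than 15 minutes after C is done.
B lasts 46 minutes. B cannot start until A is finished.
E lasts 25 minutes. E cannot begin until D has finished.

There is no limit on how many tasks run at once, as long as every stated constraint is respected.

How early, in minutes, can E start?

After its own release at minute 20, A can start at minute 20 and finishes at minute 80.
C waits on A (finishes minute 80, plus 15-minute gap → minute 95), so it starts at minute 95 and finishes at 95 + 60 = minute 155.
D waits on C (finishes minute 155), so it starts at minute 155 and finishes at 155 + 55 = minute 210.
E waits on D (finishes minute 210), so the earliest it can start is minute 210.

210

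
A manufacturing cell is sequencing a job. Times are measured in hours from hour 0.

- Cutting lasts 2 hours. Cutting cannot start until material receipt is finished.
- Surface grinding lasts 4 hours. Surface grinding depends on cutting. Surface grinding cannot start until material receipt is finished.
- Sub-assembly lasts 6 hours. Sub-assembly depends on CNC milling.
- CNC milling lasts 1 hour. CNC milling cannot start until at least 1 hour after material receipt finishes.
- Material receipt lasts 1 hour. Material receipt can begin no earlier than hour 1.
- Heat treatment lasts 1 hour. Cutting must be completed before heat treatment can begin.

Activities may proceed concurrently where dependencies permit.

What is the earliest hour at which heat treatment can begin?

4

Material receipt waits on its own release at hour 1, so it starts at hour 1 and finishes at 1 + 1 = hour 2.
Cutting waits on material receipt (finishes hour 2), so it starts at hour 2 and finishes at 2 + 2 = hour 4.
Heat treatment waits on cutting (finishes hour 4), so the earliest it can start is hour 4.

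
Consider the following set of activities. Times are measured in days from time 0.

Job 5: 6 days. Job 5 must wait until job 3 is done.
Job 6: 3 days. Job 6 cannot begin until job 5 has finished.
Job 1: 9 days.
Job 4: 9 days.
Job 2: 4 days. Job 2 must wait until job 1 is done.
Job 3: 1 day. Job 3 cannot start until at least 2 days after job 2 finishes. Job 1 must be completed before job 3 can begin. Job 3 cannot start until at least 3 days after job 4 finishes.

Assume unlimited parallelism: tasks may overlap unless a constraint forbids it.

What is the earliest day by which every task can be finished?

Job 4 has no prerequisites, so it starts at day 0 and finishes at day 9.
Job 1 has no prerequisites, so it starts at day 0 and finishes at day 9.
After job 1 (finishes day 9), job 2 can start at day 9 and finishes at day 13.
Job 3 needs all of job 2 (finishes day 13, plus 2-day gap → day 15); job 1 (finishes day 9); job 4 (finishes day 9, plus 3-day gap → day 12). That puts its earliest start at day 15; it finishes at 15 + 1 = day 16.
Job 5 waits on job 3 (finishes day 16), so it starts at day 16 and finishes at 16 + 6 = day 22.
Job 6 cannot begin until job 5 (finishes day 22). It runs from day 22 to 22 + 3 = day 25.
All tasks are finished once the last one completes. Finish times: Job 1 at 9, Job 2 at 13, Job 3 at 16, Job 4 at 9, Job 5 at 22, Job 6 at 25. The latest is day 25.

25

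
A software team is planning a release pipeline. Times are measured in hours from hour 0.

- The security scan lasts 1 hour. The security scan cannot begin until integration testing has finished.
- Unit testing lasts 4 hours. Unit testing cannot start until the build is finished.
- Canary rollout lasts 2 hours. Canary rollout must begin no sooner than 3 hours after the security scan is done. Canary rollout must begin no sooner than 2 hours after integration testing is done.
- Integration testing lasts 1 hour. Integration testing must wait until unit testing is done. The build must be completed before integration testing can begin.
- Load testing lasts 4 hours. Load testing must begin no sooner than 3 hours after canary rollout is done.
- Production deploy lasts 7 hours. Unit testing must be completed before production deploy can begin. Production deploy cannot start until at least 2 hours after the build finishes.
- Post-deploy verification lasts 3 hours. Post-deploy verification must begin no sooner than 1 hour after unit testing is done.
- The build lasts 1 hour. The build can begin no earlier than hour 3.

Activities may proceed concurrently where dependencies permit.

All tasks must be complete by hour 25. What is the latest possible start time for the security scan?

12

Load testing has no dependents, so it just needs to finish by hour 25. Starting by 25 − 4 = hour 21 achieves that.
Canary rollout has to be done before load testing (must start by hour 21, minus 3-hour gap → hour 18). That means finishing by hour 18, i.e. starting by 18 − 2 = hour 16.
The security scan feeds into canary rollout (must start by hour 16, minus 3-hour gap → hour 13); so the security scan must finish by hour 13 and therefore start by hour 12.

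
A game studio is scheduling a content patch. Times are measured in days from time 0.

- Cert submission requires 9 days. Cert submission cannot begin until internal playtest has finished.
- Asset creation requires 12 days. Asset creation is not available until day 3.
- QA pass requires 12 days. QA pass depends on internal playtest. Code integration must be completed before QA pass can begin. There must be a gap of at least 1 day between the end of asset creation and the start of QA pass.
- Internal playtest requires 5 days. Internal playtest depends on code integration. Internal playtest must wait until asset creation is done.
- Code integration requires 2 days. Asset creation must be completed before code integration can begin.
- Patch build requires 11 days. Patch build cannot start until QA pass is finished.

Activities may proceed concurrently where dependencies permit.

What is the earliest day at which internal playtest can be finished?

Asset creation waits on its own release at day 3, so it starts at day 3 and finishes at 3 + 12 = day 15.
After asset creation (finishes day 15), code integration can start at day 15 and finishes at day 17.
Internal playtest has to wait for code integration (finishes day 17); asset creation (finishes day 15). The latest of these is day 17, so internal playtest runs day 17 to 17 + 5 = day 22.

22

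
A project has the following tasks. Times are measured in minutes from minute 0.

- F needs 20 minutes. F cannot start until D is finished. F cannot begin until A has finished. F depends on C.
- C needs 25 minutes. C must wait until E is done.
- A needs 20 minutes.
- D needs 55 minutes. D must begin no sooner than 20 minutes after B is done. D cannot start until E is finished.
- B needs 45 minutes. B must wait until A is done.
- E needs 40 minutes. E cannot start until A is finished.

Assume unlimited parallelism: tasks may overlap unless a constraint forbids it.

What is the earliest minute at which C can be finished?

85

A has no prerequisites, so it starts at minute 0 and finishes at minute 20.
E cannot begin until A (finishes minute 20). It runs from minute 20 to 20 + 40 = minute 60.
C cannot begin until E (finishes minute 60). It runs from minute 60 to 60 + 25 = minute 85.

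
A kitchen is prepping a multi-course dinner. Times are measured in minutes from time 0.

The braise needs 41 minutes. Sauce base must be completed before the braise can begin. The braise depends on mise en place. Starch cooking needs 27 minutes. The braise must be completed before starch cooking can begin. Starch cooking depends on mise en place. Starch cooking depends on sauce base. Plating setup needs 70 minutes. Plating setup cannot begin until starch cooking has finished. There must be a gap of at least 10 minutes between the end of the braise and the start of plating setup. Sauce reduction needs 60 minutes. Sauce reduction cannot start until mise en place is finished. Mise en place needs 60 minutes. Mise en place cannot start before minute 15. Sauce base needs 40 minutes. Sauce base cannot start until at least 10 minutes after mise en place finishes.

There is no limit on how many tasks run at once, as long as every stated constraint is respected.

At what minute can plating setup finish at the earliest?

263

Mise en place cannot begin until its own release at minute 15. It runs from minute 15 to 15 + 60 = minute 75.
Sauce base waits on mise en place (finishes minute 75, plus 10-minute gap → minute 85), so it starts at minute 85 and finishes at 85 + 40 = minute 125.
The braise cannot start until sauce base (finishes minute 125); mise en place (finishes minute 75). The controlling bound is minute 125, so the braise finishes at 125 + 41 = minute 166.
Starch cooking has to wait for the braise (finishes minute 166); mise en place (finishes minute 75); sauce base (finishes minute 125). The latest of these is minute 166, so starch cooking runs minute 166 to 166 + 27 = minute 193.
Plating setup needs all of starch cooking (finishes minute 193); the braise (finishes minute 166, plus 10-minute gap → minute 176). That puts its earliest start at minute 193; it finishes at 193 + 70 = minute 263.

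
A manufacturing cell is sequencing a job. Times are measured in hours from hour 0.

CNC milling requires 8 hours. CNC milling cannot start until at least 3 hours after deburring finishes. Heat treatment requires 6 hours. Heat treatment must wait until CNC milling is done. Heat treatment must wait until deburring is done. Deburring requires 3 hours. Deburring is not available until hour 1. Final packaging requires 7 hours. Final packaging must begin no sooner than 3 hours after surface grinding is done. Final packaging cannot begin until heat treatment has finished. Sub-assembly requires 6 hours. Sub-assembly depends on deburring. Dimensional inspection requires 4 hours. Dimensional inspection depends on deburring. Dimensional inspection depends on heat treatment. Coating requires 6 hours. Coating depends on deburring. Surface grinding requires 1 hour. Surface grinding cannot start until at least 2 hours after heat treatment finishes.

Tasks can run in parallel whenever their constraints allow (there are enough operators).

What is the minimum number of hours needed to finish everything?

After its own release at hour 1, deburring can start at hour 1 and finishes at hour 4.
Sub-assembly waits on deburring (finishes hour 4), so it starts at hour 4 and finishes at 4 + 6 = hour 10.
Coating waits on deburring (finishes hour 4), so it starts at hour 4 and finishes at 4 + 6 = hour 10.
CNC milling cannot begin until deburring (finishes hour 4, plus 3-hour gap → hour 7). It runs from hour 7 to 7 + 8 = hour 15.
Heat treatment cannot start until CNC milling (finishes hour 15); deburring (finishes hour 4). The controlling bound is hour 15, so heat treatment finishes at 15 + 6 = hour 21.
Dimensional inspection has to wait for deburring (finishes hour 4); heat treatment (finishes hour 21). The latest of these is hour 21, so dimensional inspection runs hour 21 to 21 + 4 = hour 25.
Surface grinding waits on heat treatment (finishes hour 21, plus 2-hour gap → hour 23), so it starts at hour 23 and finishes at 23 + 1 = hour 24.
Final packaging cannot start until surface grinding (finishes hour 24, plus 3-hour gap → hour 27); heat treatment (finishes hour 21). The controlling bound is hour 27, so final packaging finishes at 27 + 7 = hour 34.
All tasks are finished once the last one completes. Finish times: Deburring at 4, CNC milling at 15, Heat treatment at 21, Surface grinding at 24, Dimensional inspection at 25, Coating at 10, Sub-assembly at 10, Final packaging at 34. The latest is hour 34.

34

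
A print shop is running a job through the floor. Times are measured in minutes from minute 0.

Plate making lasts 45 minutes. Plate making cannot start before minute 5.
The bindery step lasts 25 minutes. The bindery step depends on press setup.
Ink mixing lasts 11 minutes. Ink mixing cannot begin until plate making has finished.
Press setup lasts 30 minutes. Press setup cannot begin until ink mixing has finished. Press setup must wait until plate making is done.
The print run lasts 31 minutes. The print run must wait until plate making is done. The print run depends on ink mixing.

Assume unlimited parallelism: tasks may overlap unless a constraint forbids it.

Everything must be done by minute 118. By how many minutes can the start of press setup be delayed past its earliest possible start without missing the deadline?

2

Plate making cannot begin until its own release at minute 5. It runs from minute 5 to 5 + 45 = minute 50.
Ink mixing waits on plate making (finishes minute 50), so it starts at minute 50 and finishes at 50 + 11 = minute 61.
For press setup: ink mixing (finishes minute 61); plate making (finishes minute 50). Taking the maximum gives a start of minute 61, and it finishes at 61 + 30 = minute 91.

Working backward from the deadline:
The bindery step has no dependents, so it just needs to finish by minute 118. Starting by 118 − 25 = minute 93 achieves that.
Press setup must finish before the bindery step (must start by minute 93). With a 30-minute duration, press setup must start by 93 − 30 = minute 63.
So press setup can start as early as minute 61 and as late as minute 63, giving 63 − 61 = 2 minutes of slack.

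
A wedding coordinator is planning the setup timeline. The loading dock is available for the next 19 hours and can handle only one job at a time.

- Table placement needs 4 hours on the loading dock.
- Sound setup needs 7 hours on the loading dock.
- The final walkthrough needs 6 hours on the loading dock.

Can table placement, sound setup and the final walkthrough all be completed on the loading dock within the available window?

Running back to back, the jobs need 4 + 7 + 6 = 17 hours on the loading dock.
Since 17 ≤ 19, they fit within the window.

Yes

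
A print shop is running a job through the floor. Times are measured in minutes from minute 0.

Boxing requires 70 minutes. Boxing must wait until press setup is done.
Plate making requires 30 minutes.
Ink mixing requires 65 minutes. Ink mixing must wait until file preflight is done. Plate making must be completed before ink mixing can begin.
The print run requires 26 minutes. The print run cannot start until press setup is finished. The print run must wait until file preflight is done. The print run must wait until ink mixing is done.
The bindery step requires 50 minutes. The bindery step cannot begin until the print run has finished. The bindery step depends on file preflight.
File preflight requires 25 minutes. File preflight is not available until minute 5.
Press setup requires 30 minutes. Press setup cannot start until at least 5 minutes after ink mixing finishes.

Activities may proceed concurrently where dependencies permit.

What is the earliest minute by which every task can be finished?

206

Plate making can start immediately at minute 0; it finishes at minute 30.
After its own release at minute 5, file preflight can start at minute 5 and finishes at minute 30.
Ink mixing needs all of file preflight (finishes minute 30); plate making (finishes minute 30). That puts its earliest start at minute 30; it finishes at 30 + 65 = minute 95.
Press setup cannot begin until ink mixing (finishes minute 95, plus 5-minute gap → minute 100). It runs from minute 100 to 100 + 30 = minute 130.
After press setup (finishes minute 130), boxing can start at minute 130 and finishes at minute 200.
For the print run: press setup (finishes minute 130); file preflight (finishes minute 30); ink mixing (finishes minute 95). Taking the maximum gives a start of minute 130, and it finishes at 130 + 26 = minute 156.
The bindery step has to wait for the print run (finishes minute 156); file preflight (finishes minute 30). The latest of these is minute 156, so the bindery step runs minute 156 to 156 + 50 = minute 206.
All tasks are finished once the last one completes. Finish times: File preflight at 30, Plate making at 30, Ink mixing at 95, Press setup at 130, The print run at 156, The bindery step at 206, Boxing at 200. The latest is minute 206.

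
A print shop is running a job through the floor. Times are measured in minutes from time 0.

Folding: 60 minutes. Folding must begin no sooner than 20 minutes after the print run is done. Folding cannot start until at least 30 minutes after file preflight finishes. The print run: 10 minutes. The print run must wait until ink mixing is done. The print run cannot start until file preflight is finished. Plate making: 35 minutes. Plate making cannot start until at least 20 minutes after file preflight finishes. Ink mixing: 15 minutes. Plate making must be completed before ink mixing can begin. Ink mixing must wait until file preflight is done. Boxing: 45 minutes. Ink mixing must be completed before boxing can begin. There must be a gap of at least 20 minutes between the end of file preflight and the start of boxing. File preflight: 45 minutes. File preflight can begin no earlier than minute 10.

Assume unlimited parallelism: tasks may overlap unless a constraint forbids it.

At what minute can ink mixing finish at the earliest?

File preflight cannot begin until its own release at minute 10. It runs from minute 10 to 10 + 45 = minute 55.
After file preflight (finishes minute 55, plus 20-minute gap → minute 75), plate making can start at minute 75 and finishes at minute 110.
Ink mixing needs all of plate making (finishes minute 110); file preflight (finishes minute 55). That puts its earliest start at minute 110; it finishes at 110 + 15 = minute 125.

125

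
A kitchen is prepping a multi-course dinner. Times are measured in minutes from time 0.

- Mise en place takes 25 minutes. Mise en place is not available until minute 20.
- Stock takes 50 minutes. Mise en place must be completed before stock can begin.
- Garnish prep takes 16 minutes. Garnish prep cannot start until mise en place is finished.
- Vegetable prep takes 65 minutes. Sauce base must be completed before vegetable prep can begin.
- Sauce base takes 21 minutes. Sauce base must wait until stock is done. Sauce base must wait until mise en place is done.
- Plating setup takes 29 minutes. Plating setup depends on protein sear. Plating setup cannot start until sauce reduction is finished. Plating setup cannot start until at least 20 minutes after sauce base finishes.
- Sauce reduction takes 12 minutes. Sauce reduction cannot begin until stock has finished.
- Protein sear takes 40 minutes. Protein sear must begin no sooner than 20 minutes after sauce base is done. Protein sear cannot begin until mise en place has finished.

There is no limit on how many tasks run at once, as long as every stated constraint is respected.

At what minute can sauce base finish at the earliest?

Mise en place waits on its own release at minute 20, so it starts at minute 20 and finishes at 20 + 25 = minute 45.
Stock cannot begin until mise en place (finishes minute 45). It runs from minute 45 to 45 + 50 = minute 95.
For sauce base: stock (finishes minute 95); mise en place (finishes minute 45). Taking the maximum gives a start of minute 95, and it finishes at 95 + 21 = minute 116.

116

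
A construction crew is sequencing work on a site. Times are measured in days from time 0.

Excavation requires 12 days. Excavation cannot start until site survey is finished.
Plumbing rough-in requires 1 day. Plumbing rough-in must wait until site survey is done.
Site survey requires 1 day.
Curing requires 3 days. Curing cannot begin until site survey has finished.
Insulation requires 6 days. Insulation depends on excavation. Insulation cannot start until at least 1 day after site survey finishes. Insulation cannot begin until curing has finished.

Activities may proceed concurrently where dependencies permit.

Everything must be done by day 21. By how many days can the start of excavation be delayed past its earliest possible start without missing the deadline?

Site survey can start immediately at day 0; it finishes at day 1.
Excavation waits on site survey (finishes day 1), so it starts at day 1 and finishes at 1 + 12 = day 13.

Working backward from the deadline:
Insulation has no dependents, so it just needs to finish by day 21. Starting by 21 − 6 = day 15 achieves that.
Excavation feeds into insulation (must start by day 15); so excavation must finish by day 15 and therefore start by day 3.
So excavation can start as early as day 1 and as late as day 3, giving 3 − 1 = 2 days of slack.

2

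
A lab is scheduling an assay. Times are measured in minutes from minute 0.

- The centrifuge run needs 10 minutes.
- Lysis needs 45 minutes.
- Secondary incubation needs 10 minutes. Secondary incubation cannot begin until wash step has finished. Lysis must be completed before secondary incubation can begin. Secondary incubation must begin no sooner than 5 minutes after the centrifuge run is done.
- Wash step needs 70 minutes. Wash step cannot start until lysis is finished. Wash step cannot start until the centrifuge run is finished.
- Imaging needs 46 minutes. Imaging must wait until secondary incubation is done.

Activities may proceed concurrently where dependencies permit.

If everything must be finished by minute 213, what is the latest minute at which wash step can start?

To finish by minute 213, imaging (duration 46) must start no later than minute 167.
Secondary incubation feeds into imaging (must start by minute 167); so secondary incubation must finish by minute 167 and therefore start by minute 157.
Wash step feeds into secondary incubation (must start by minute 157); so wash step must finish by minute 157 and therefore start by minute 87.

87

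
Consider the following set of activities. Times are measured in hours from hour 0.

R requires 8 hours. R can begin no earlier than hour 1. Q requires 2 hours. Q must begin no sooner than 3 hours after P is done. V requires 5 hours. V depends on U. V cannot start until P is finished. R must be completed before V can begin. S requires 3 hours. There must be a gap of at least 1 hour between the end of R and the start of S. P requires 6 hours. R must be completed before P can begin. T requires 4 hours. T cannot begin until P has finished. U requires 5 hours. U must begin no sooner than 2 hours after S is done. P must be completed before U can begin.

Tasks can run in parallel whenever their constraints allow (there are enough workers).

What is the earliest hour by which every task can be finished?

25

R cannot begin until its own release at hour 1. It runs from hour 1 to 1 + 8 = hour 9.
S cannot begin until R (finishes hour 9, plus 1-hour gap → hour 10). It runs from hour 10 to 10 + 3 = hour 13.
After R (finishes hour 9), P can start at hour 9 and finishes at hour 15.
U has to wait for S (finishes hour 13, plus 2-hour gap → hour 15); P (finishes hour 15). The latest of these is hour 15, so U runs hour 15 to 15 + 5 = hour 20.
V has to wait for U (finishes hour 20); P (finishes hour 15); R (finishes hour 9). The latest of these is hour 20, so V runs hour 20 to 20 + 5 = hour 25.
After P (finishes hour 15), T can start at hour 15 and finishes at hour 19.
Q waits on P (finishes hour 15, plus 3-hour gap → hour 18), so it starts at hour 18 and finishes at 18 + 2 = hour 20.
All tasks are finished once the last one completes. Finish times: P at 15, Q at 20, R at 9, S at 13, T at 19, U at 20, V at 25. The latest is hour 25.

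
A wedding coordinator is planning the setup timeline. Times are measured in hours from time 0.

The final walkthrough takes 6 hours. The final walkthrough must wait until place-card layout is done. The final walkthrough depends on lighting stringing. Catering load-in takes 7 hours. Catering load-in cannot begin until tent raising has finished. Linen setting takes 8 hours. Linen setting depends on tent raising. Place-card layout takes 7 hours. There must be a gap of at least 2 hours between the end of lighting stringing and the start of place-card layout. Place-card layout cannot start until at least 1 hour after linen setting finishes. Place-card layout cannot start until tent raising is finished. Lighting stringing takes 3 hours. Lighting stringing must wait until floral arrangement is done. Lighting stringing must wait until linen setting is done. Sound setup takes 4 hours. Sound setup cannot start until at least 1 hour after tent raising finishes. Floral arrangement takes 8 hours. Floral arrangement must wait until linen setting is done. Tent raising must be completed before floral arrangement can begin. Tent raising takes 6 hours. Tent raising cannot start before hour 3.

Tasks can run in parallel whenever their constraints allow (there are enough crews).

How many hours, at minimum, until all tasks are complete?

43

After its own release at hour 3, tent raising can start at hour 3 and finishes at hour 9.
Catering load-in cannot begin until tent raising (finishes hour 9). It runs from hour 9 to 9 + 7 = hour 16.
After tent raising (finishes hour 9, plus 1-hour gap → hour 10), sound setup can start at hour 10 and finishes at hour 14.
Linen setting cannot begin until tent raising (finishes hour 9). It runs from hour 9 to 9 + 8 = hour 17.
Floral arrangement has to wait for linen setting (finishes hour 17); tent raising (finishes hour 9). The latest of these is hour 17, so floral arrangement runs hour 17 to 17 + 8 = hour 25.
For lighting stringing: floral arrangement (finishes hour 25); linen setting (finishes hour 17). Taking the maximum gives a start of hour 25, and it finishes at 25 + 3 = hour 28.
For place-card layout: lighting stringing (finishes hour 28, plus 2-hour gap → hour 30); linen setting (finishes hour 17, plus 1-hour gap → hour 18); tent raising (finishes hour 9). Taking the maximum gives a start of hour 30, and it finishes at 30 + 7 = hour 37.
The final walkthrough has to wait for place-card layout (finishes hour 37); lighting stringing (finishes hour 28). The latest of these is hour 37, so the final walkthrough runs hour 37 to 37 + 6 = hour 43.
All tasks are finished once the last one completes. Finish times: Tent raising at 9, Linen setting at 17, Floral arrangement at 25, Lighting stringing at 28, Sound setup at 14, Catering load-in at 16, Place-card layout at 37, The final walkthrough at 43. The latest is hour 43.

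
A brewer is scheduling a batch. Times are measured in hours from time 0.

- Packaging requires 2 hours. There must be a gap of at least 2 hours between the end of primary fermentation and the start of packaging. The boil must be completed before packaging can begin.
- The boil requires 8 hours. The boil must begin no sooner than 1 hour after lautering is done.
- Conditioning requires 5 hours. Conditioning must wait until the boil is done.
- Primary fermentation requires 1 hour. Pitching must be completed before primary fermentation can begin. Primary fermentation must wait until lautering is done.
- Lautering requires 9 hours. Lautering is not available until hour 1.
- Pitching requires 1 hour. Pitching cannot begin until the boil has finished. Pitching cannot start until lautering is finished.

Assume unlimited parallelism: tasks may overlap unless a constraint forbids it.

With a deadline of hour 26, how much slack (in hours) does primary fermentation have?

Lautering waits on its own release at hour 1, so it starts at hour 1 and finishes at 1 + 9 = hour 10.
The boil cannot begin until lautering (finishes hour 10, plus 1-hour gap → hour 11). It runs from hour 11 to 11 + 8 = hour 19.
For pitching: the boil (finishes hour 19); lautering (finishes hour 10). Taking the maximum gives a start of hour 19, and it finishes at 19 + 1 = hour 20.
Primary fermentation needs all of pitching (finishes hour 20); lautering (finishes hour 10). That puts its earliest start at hour 20; it finishes at 20 + 1 = hour 21.

Working backward from the deadline:
Packaging must finish by hour 26; it takes 2 hours, so it must start by 26 − 2 = hour 24.
Primary fermentation must finish before packaging (must start by hour 24, minus 2-hour gap → hour 22). With a 1-hour duration, primary fermentation must start by 22 − 1 = hour 21.
So primary fermentation can start as early as hour 20 and as late as hour 21, giving 21 − 20 = 1 hour of slack.

1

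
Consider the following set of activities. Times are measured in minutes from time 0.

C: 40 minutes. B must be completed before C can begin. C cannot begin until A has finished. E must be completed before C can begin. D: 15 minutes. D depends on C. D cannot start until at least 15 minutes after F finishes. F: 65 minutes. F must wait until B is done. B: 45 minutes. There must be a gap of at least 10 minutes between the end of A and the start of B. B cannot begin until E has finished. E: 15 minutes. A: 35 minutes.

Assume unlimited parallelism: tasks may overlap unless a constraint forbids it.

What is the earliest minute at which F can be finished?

Nothing blocks E, so it runs from minute 0 to minute 15.
A can start immediately at minute 0; it finishes at minute 35.
B cannot start until A (finishes minute 35, plus 10-minute gap → minute 45); E (finishes minute 15). The controlling bound is minute 45, so B finishes at 45 + 45 = minute 90.
F cannot begin until B (finishes minute 90). It runs from minute 90 to 90 + 65 = minute 155.

155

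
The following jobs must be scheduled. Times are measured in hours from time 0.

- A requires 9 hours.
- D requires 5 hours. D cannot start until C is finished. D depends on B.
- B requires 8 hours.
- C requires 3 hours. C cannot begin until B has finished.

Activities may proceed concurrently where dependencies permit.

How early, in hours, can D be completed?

16

Nothing blocks B, so it runs from hour 0 to hour 8.
After B (finishes hour 8), C can start at hour 8 and finishes at hour 11.
D needs all of C (finishes hour 11); B (finishes hour 8). That puts its earliest start at hour 11; it finishes at 11 + 5 = hour 16.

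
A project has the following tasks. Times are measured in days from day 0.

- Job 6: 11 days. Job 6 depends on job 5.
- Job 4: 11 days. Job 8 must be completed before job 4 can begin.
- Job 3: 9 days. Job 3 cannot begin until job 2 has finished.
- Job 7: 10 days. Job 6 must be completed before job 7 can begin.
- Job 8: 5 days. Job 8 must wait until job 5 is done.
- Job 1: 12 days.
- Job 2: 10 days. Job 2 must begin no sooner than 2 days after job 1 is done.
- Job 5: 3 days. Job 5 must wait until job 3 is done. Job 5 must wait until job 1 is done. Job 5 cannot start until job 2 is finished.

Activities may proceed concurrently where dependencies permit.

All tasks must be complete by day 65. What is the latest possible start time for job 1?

8

To finish by day 65, job 7 (duration 10) must start no later than day 55.
Since job 7 (must start by day 55) depends on it, job 6 must finish by day 55. Backing off its 11-day duration gives a latest start of day 44.
To finish by day 65, job 4 (duration 11) must start no later than day 54.
Job 8 must finish before job 4 (must start by day 54). With a 5-day duration, job 8 must start by 54 − 5 = day 49.
Job 5 has several dependents: job 6 (must start by day 44); job 8 (must start by day 49). The earliest of those limits is day 44, so job 5 must start by 44 − 3 = day 41.
Job 3 must finish before job 5 (must start by day 41). With a 9-day duration, job 3 must start by 41 − 9 = day 32.
For job 2: job 3 (must start by day 32); job 5 (must start by day 41). The most restrictive is day 32; with a 10-day duration, job 2 must start by day 22.
Job 1 must finish in time for job 2 (must start by day 22, minus 2-day gap → day 20); job 5 (must start by day 41). The tightest is day 20, so job 1 must start by 20 − 12 = day 8.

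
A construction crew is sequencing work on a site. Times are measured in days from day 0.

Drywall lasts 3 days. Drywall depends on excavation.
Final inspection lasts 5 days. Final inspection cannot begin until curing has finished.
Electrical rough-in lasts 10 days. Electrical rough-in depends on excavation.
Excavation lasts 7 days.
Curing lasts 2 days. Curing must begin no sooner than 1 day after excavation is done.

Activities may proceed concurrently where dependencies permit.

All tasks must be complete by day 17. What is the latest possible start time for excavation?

Final inspection has no dependents, so it just needs to finish by day 17. Starting by 17 − 5 = day 12 achieves that.
Curing must finish before final inspection (must start by day 12). With a 2-day duration, curing must start by 12 − 2 = day 10.
Nothing follows electrical rough-in; the deadline of day 17 is its only limit. It must start by 17 − 10 = day 7.
Nothing follows drywall; the deadline of day 17 is its only limit. It must start by 17 − 3 = day 14.
Excavation has several dependents: curing (must start by day 10, minus 1-day gap → day 9); electrical rough-in (must start by day 7); drywall (must start by day 14). The earliest of those limits is day 7, so excavation must start by 7 − 7 = day 0.

0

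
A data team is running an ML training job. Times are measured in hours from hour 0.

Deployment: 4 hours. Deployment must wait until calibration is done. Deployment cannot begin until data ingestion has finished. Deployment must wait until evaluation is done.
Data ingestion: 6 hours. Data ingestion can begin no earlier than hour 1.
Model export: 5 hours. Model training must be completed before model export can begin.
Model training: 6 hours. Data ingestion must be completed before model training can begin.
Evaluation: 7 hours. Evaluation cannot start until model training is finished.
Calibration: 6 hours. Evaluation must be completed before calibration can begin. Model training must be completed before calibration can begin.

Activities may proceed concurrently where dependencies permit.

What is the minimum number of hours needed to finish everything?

30

After its own release at hour 1, data ingestion can start at hour 1 and finishes at hour 7.
After data ingestion (finishes hour 7), model training can start at hour 7 and finishes at hour 13.
After model training (finishes hour 13), model export can start at hour 13 and finishes at hour 18.
Evaluation waits on model training (finishes hour 13), so it starts at hour 13 and finishes at 13 + 7 = hour 20.
Calibration has to wait for evaluation (finishes hour 20); model training (finishes hour 13). The latest of these is hour 20, so calibration runs hour 20 to 20 + 6 = hour 26.
For deployment: calibration (finishes hour 26); data ingestion (finishes hour 7); evaluation (finishes hour 20). Taking the maximum gives a start of hour 26, and it finishes at 26 + 4 = hour 30.
All tasks are finished once the last one completes. Finish times: Data ingestion at 7, Model training at 13, Evaluation at 20, Calibration at 26, Model export at 18, Deployment at 30. The latest is hour 30.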